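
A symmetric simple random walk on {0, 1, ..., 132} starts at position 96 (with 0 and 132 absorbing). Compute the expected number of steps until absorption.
E[τ | X_0 = 96] = 3456

Let v_k = E[τ | X_0 = k]. Boundary: v_0 = v_132 = 0. Recurrence: v_k = 1 + (v_{k-1} + v_{k+1})/2 for 1 ≤ k ≤ 131. The particular solution to v_k − (v_{k-1} + v_{k+1})/2 = 1 is v_k = −k^2. Adding homogeneous solution A + B k and matching boundaries gives v_k = k (132 − k). Substituting k = 96: v_96 = 96 · 36 = 3456.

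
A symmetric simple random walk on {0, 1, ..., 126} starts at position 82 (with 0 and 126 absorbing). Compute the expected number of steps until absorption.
E[τ | X_0 = 82] = 3608

Let v_k = E[τ | X_0 = k]. Boundary: v_0 = v_126 = 0. Recurrence: v_k = 1 + (v_{k-1} + v_{k+1})/2 for 1 ≤ k ≤ 125. The particular solution to v_k − (v_{k-1} + v_{k+1})/2 = 1 is v_k = −k^2. Adding homogeneous solution A + B k and matching boundaries gives v_k = k (126 − k). Substituting k = 82: v_82 = 82 · 44 = 3608.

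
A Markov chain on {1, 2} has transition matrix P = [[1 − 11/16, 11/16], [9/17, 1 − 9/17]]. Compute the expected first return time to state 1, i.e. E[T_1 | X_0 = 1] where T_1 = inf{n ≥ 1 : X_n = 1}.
E[T_1 | X_0 = 1] = 1/π_1 = 331/144

For an irreducible recurrent Markov chain with stationary distribution π, E[T_i | X_0 = i] = 1/π_i (Kac's formula). Here π_1 = (9/17)/(11/16 + 9/17) = (9/17)/(331/272) = 144/331, so E[T_1 | X_0 = 1] = 1/π_1 = (11/16 + 9/17)/(9/17) = (331/272)/(9/17) = 331/144.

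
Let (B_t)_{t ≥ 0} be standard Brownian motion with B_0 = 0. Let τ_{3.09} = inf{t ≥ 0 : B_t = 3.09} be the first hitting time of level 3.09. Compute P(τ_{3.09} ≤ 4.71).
P(τ_{3.09} ≤ 4.71) = 2(1 − Φ(3.09/√4.71)) = 2(1 − Φ(1.4238)) ≈ 0.1545

By the reflection principle for standard BM, P(τ_b ≤ t) = 2 · P(B_t ≥ b). Since B_t ~ N(0, t), P(B_t ≥ 3.09) = 1 − Φ(3.09/√t) = 1 − Φ(3.09/√4.71) = 1 − Φ(1.4238) ≈ 0.07725. Doubling: P(τ_{3.09} ≤ 4.71) ≈ 2 · 0.07725 = 0.15450 ≈ 0.1545.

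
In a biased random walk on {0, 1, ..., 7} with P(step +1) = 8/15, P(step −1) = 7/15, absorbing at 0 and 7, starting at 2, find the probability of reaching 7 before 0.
P(hit 7 before 0) = (1 − (7/8)^2) / (1 − (7/8)^7) = 491520/1273609

Let u_k denote P(reach 7 before 0 | start at k). Boundary: u_0 = 0, u_7 = 1. Recurrence: u_k = 8/15·u_{k+1} + 7/15·u_{k-1} for 1 ≤ k ≤ 6. Try u_k = A + B·r^k with r = q/p = (7/15)/(8/15) = 7/8. Substitution satisfies the recurrence; boundary conditions give:
  u_k = (1 − r^k) / (1 − r^N) = (1 − (7/8)^2) / (1 − (7/8)^7) = 491520/1273609.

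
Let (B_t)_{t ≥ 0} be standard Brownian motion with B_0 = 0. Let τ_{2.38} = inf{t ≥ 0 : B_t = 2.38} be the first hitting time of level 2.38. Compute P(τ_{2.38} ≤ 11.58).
P(τ_{2.38} ≤ 11.58) = 2(1 − Φ(2.38/√11.58)) = 2(1 − Φ(0.6994)) ≈ 0.4843

By the reflection principle for standard BM, P(τ_b ≤ t) = 2 · P(B_t ≥ b). Since B_t ~ N(0, t), P(B_t ≥ 2.38) = 1 − Φ(2.38/√t) = 1 − Φ(2.38/√11.58) = 1 − Φ(0.6994) ≈ 0.24215. Doubling: P(τ_{2.38} ≤ 11.58) ≈ 2 · 0.24215 = 0.48430 ≈ 0.4843.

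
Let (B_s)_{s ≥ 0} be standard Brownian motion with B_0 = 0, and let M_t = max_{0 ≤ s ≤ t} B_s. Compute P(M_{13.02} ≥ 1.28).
P(M_{13.02} ≥ 1.28) = 2·P(B_{13.02} ≥ 1.28) = 2(1 − Φ(1.28/√13.02)) ≈ 0.7228

By the reflection principle for Brownian motion, P(M_t ≥ a) = 2 · P(B_t ≥ a) for a ≥ 0. Since B_t ~ N(0, t), P(B_t ≥ 1.28) = 1 − Φ(1.28/√t) = 1 − Φ(1.28/√13.02) = 1 − Φ(0.3547). So
  P(M_{13.02} ≥ 1.28) = 2(1 − Φ(0.3547)) ≈ 0.7228.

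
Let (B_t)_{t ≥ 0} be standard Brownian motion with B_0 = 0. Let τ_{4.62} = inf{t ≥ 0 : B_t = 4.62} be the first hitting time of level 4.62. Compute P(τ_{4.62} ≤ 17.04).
P(τ_{4.62} ≤ 17.04) = 2(1 − Φ(4.62/√17.04)) = 2(1 − Φ(1.1192)) ≈ 0.2631

By the reflection principle for standard BM, P(τ_b ≤ t) = 2 · P(B_t ≥ b). Since B_t ~ N(0, t), P(B_t ≥ 4.62) = 1 − Φ(4.62/√t) = 1 − Φ(4.62/√17.04) = 1 − Φ(1.1192) ≈ 0.13153. Doubling: P(τ_{4.62} ≤ 17.04) ≈ 2 · 0.13153 = 0.26306 ≈ 0.2631.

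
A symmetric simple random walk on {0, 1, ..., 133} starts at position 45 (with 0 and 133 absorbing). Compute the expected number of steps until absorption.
E[τ | X_0 = 45] = 3960

Let v_k = E[τ | X_0 = k]. Boundary: v_0 = v_133 = 0. Recurrence: v_k = 1 + (v_{k-1} + v_{k+1})/2 for 1 ≤ k ≤ 132. The particular solution to v_k − (v_{k-1} + v_{k+1})/2 = 1 is v_k = −k^2. Adding homogeneous solution A + B k and matching boundaries gives v_k = k (133 − k). Substituting k = 45: v_45 = 45 · 88 = 3960.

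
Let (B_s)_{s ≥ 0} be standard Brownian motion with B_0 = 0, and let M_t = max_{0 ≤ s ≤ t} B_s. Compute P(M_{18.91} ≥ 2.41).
P(M_{18.91} ≥ 2.41) = 2·P(B_{18.91} ≥ 2.41) = 2(1 − Φ(2.41/√18.91)) ≈ 0.5794

By the reflection principle for Brownian motion, P(M_t ≥ a) = 2 · P(B_t ≥ a) for a ≥ 0. Since B_t ~ N(0, t), P(B_t ≥ 2.41) = 1 − Φ(2.41/√t) = 1 − Φ(2.41/√18.91) = 1 − Φ(0.5542). So
  P(M_{18.91} ≥ 2.41) = 2(1 − Φ(0.5542)) ≈ 0.5794.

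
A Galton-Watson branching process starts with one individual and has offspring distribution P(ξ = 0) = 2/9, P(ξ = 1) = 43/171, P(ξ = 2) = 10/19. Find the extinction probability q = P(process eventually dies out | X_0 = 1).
q = 19/45

The pgf is f(s) = 2/9 + 43/171·s + 10/19·s². The extinction probability q is the smallest fixed point of f in [0, 1]. Setting s = f(s):
  10/19·s² + (43/171 − 1)·s + 2/9 = 0
  10/19·s² − (2/9 + 10/19)·s + 2/9 = 0
which factors as (s − 1)·(10/19·s − 2/9) = 0, giving roots s = 1 and s = (2/9)/(10/19) = 19/45.
Mean offspring μ = 43/171 + 2·10/19 = 223/171 > 1 (supercritical), so q < 1. The extinction probability is the smaller root: q = (2/9)/(10/19) = 19/45.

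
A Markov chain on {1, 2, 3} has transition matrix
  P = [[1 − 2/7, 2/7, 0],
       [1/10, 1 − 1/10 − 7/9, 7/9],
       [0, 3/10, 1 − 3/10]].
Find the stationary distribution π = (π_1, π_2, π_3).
π = (189/2129, 540/2129, 1400/2129)

This is a birth-death chain on three states, which satisfies detailed balance: π_1 · P_{12} = π_2 · P_{21} and π_2 · P_{23} = π_3 · P_{32}.
From π_1 · 2/7 = π_2 · 1/10: π_2/π_1 = (2/7)/(1/10) = 20/7.
From π_2 · 7/9 = π_3 · 3/10: π_3/π_2 = (7/9)/(3/10) = 70/27.
Take π_1 proportional to 1; then unnormalized π = (1, 20/7, 200/27). Normalize by dividing by the sum 2129/189:
  π = (189/2129, 540/2129, 1400/2129).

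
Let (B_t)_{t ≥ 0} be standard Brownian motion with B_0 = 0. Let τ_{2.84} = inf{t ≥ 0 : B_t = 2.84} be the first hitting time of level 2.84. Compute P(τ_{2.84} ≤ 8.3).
P(τ_{2.84} ≤ 8.3) = 2(1 − Φ(2.84/√8.3)) = 2(1 − Φ(0.9858)) ≈ 0.3242

By the reflection principle for standard BM, P(τ_b ≤ t) = 2 · P(B_t ≥ b). Since B_t ~ N(0, t), P(B_t ≥ 2.84) = 1 − Φ(2.84/√t) = 1 − Φ(2.84/√8.3) = 1 − Φ(0.9858) ≈ 0.16212. Doubling: P(τ_{2.84} ≤ 8.3) ≈ 2 · 0.16212 = 0.32424 ≈ 0.3242.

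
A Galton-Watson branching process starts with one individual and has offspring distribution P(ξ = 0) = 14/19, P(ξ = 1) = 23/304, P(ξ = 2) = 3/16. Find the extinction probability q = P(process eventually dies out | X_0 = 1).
q = 1

Mean offspring μ = 0·14/19 + 1·23/304 + 2·3/16 = 137/304 ≤ 1. For μ ≤ 1 with offspring not concentrated at 1, the Galton-Watson process goes extinct almost surely, so q = 1.
(Algebraic check: The pgf is f(s) = 14/19 + 23/304·s + 3/16·s². The extinction probability q is the smallest fixed point of f in [0, 1]. Setting s = f(s):
  3/16·s² + (23/304 − 1)·s + 14/19 = 0
  3/16·s² − (14/19 + 3/16)·s + 14/19 = 0
which factors as (s − 1)·(3/16·s − 14/19) = 0, giving roots s = 1 and s = (14/19)/(3/16) = 224/57. Since 224/57 ≥ 1, the smallest root in [0, 1] is s = 1.)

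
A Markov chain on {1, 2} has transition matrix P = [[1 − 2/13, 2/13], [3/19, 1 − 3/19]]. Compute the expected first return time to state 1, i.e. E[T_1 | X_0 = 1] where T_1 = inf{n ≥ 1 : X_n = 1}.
E[T_1 | X_0 = 1] = 1/π_1 = 77/39

For an irreducible recurrent Markov chain with stationary distribution π, E[T_i | X_0 = i] = 1/π_i (Kac's formula). Here π_1 = (3/19)/(2/13 + 3/19) = (3/19)/(77/247) = 39/77, so E[T_1 | X_0 = 1] = 1/π_1 = (2/13 + 3/19)/(3/19) = (77/247)/(3/19) = 77/39.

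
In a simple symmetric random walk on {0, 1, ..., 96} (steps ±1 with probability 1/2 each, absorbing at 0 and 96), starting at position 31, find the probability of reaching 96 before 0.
P(hit 96 before 0) = 31/96

Let u_k = P(hit 96 before 0 | start at k). Then u_0 = 0, u_96 = 1, and u_k = u_{k-1}/2 + u_{k+1}/2 for 1 ≤ k ≤ 95. This harmonic recurrence is solved by u_k = k/96, giving u_31 = 31/96.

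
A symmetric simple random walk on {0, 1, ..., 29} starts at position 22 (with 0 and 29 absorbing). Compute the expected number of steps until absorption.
E[τ | X_0 = 22] = 154

Let v_k = E[τ | X_0 = k]. Boundary: v_0 = v_29 = 0. Recurrence: v_k = 1 + (v_{k-1} + v_{k+1})/2 for 1 ≤ k ≤ 28. The particular solution to v_k − (v_{k-1} + v_{k+1})/2 = 1 is v_k = −k^2. Adding homogeneous solution A + B k and matching boundaries gives v_k = k (29 − k). Substituting k = 22: v_22 = 22 · 7 = 154.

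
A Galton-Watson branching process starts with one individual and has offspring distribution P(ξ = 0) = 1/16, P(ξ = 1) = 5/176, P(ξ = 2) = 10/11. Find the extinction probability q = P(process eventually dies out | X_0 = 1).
q = 11/160

The pgf is f(s) = 1/16 + 5/176·s + 10/11·s². The extinction probability q is the smallest fixed point of f in [0, 1]. Setting s = f(s):
  10/11·s² + (5/176 − 1)·s + 1/16 = 0
  10/11·s² − (1/16 + 10/11)·s + 1/16 = 0
which factors as (s − 1)·(10/11·s − 1/16) = 0, giving roots s = 1 and s = (1/16)/(10/11) = 11/160.
Mean offspring μ = 5/176 + 2·10/11 = 325/176 > 1 (supercritical), so q < 1. The extinction probability is the smaller root: q = (1/16)/(10/11) = 11/160.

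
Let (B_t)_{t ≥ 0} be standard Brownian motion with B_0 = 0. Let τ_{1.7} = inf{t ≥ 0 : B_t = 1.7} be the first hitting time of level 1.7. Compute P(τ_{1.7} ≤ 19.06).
P(τ_{1.7} ≤ 19.06) = 2(1 − Φ(1.7/√19.06)) = 2(1 − Φ(0.3894)) ≈ 0.6970

By the reflection principle for standard BM, P(τ_b ≤ t) = 2 · P(B_t ≥ b). Since B_t ~ N(0, t), P(B_t ≥ 1.7) = 1 − Φ(1.7/√t) = 1 − Φ(1.7/√19.06) = 1 − Φ(0.3894) ≈ 0.34849. Doubling: P(τ_{1.7} ≤ 19.06) ≈ 2 · 0.34849 = 0.69698 ≈ 0.6970.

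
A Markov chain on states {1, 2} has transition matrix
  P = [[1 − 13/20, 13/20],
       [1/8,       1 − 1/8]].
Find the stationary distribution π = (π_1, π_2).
π_1 = 5/31, π_2 = 26/31

Solve πP = π with π_1 + π_2 = 1. From πP = π: π_1 · (1 − 13/20) + π_2 · 1/8 = π_1 ⇒ π_2 · 1/8 = π_1 · 13/20 ⇒ π_2/π_1 = (13/20)/(1/8) = 26/5. Together with π_1 + π_2 = 1:
  π_1 = (1/8)/(13/20 + 1/8) = (1/8)/(31/40) = 5/31,
  π_2 = (13/20)/(13/20 + 1/8) = (13/20)/(31/40) = 26/31.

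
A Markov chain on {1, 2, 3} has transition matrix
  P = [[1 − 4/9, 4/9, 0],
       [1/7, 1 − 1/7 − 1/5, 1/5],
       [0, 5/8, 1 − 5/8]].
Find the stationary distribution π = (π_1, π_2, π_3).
π = (75/383, 700/1149, 224/1149)

This is a birth-death chain on three states, which satisfies detailed balance: π_1 · P_{12} = π_2 · P_{21} and π_2 · P_{23} = π_3 · P_{32}.
From π_1 · 4/9 = π_2 · 1/7: π_2/π_1 = (4/9)/(1/7) = 28/9.
From π_2 · 1/5 = π_3 · 5/8: π_3/π_2 = (1/5)/(5/8) = 8/25.
Take π_1 proportional to 1; then unnormalized π = (1, 28/9, 224/225). Normalize by dividing by the sum 383/75:
  π = (75/383, 700/1149, 224/1149).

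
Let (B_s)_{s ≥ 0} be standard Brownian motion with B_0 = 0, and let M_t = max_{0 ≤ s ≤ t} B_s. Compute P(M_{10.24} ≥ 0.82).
P(M_{10.24} ≥ 0.82) = 2·P(B_{10.24} ≥ 0.82) = 2(1 − Φ(0.82/√10.24)) ≈ 0.7978

By the reflection principle for Brownian motion, P(M_t ≥ a) = 2 · P(B_t ≥ a) for a ≥ 0. Since B_t ~ N(0, t), P(B_t ≥ 0.82) = 1 − Φ(0.82/√t) = 1 − Φ(0.82/√10.24) = 1 − Φ(0.2562). So
  P(M_{10.24} ≥ 0.82) = 2(1 − Φ(0.2562)) ≈ 0.7978.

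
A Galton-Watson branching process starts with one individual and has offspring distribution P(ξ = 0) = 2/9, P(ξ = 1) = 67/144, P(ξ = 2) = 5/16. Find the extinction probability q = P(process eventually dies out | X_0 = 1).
q = 32/45

The pgf is f(s) = 2/9 + 67/144·s + 5/16·s². The extinction probability q is the smallest fixed point of f in [0, 1]. Setting s = f(s):
  5/16·s² + (67/144 − 1)·s + 2/9 = 0
  5/16·s² − (2/9 + 5/16)·s + 2/9 = 0
which factors as (s − 1)·(5/16·s − 2/9) = 0, giving roots s = 1 and s = (2/9)/(5/16) = 32/45.
Mean offspring μ = 67/144 + 2·5/16 = 157/144 > 1 (supercritical), so q < 1. The extinction probability is the smaller root: q = (2/9)/(5/16) = 32/45.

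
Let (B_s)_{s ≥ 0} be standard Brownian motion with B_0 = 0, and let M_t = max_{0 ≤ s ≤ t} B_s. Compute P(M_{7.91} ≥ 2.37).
P(M_{7.91} ≥ 2.37) = 2·P(B_{7.91} ≥ 2.37) = 2(1 − Φ(2.37/√7.91)) ≈ 0.3994

By the reflection principle for Brownian motion, P(M_t ≥ a) = 2 · P(B_t ≥ a) for a ≥ 0. Since B_t ~ N(0, t), P(B_t ≥ 2.37) = 1 − Φ(2.37/√t) = 1 − Φ(2.37/√7.91) = 1 − Φ(0.8427). So
  P(M_{7.91} ≥ 2.37) = 2(1 − Φ(0.8427)) ≈ 0.3994.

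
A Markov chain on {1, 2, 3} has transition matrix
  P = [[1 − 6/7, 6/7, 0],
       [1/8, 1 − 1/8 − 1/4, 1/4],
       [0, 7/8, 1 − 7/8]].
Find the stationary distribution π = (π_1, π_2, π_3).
π = (49/481, 336/481, 96/481)

This is a birth-death chain on three states, which satisfies detailed balance: π_1 · P_{12} = π_2 · P_{21} and π_2 · P_{23} = π_3 · P_{32}.
From π_1 · 6/7 = π_2 · 1/8: π_2/π_1 = (6/7)/(1/8) = 48/7.
From π_2 · 1/4 = π_3 · 7/8: π_3/π_2 = (1/4)/(7/8) = 2/7.
Take π_1 proportional to 1; then unnormalized π = (1, 48/7, 96/49). Normalize by dividing by the sum 481/49:
  π = (49/481, 336/481, 96/481).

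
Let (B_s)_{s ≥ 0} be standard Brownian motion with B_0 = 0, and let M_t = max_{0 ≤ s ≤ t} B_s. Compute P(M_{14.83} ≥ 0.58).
P(M_{14.83} ≥ 0.58) = 2·P(B_{14.83} ≥ 0.58) = 2(1 − Φ(0.58/√14.83)) ≈ 0.8803

By the reflection principle for Brownian motion, P(M_t ≥ a) = 2 · P(B_t ≥ a) for a ≥ 0. Since B_t ~ N(0, t), P(B_t ≥ 0.58) = 1 − Φ(0.58/√t) = 1 − Φ(0.58/√14.83) = 1 − Φ(0.1506). So
  P(M_{14.83} ≥ 0.58) = 2(1 − Φ(0.1506)) ≈ 0.8803.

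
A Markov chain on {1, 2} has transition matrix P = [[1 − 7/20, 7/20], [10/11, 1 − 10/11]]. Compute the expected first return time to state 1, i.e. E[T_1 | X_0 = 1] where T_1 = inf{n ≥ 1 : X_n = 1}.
E[T_1 | X_0 = 1] = 1/π_1 = 277/200

For an irreducible recurrent Markov chain with stationary distribution π, E[T_i | X_0 = i] = 1/π_i (Kac's formula). Here π_1 = (10/11)/(7/20 + 10/11) = (10/11)/(277/220) = 200/277, so E[T_1 | X_0 = 1] = 1/π_1 = (7/20 + 10/11)/(10/11) = (277/220)/(10/11) = 277/200.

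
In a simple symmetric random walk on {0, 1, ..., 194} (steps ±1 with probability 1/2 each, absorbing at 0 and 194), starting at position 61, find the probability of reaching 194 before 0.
P(hit 194 before 0) = 61/194

Let u_k = P(hit 194 before 0 | start at k). Then u_0 = 0, u_194 = 1, and u_k = u_{k-1}/2 + u_{k+1}/2 for 1 ≤ k ≤ 193. This harmonic recurrence is solved by u_k = k/194, giving u_61 = 61/194.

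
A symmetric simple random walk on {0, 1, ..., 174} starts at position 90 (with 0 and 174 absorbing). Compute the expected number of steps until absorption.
E[τ | X_0 = 90] = 7560

Let v_k = E[τ | X_0 = k]. Boundary: v_0 = v_174 = 0. Recurrence: v_k = 1 + (v_{k-1} + v_{k+1})/2 for 1 ≤ k ≤ 173. The particular solution to v_k − (v_{k-1} + v_{k+1})/2 = 1 is v_k = −k^2. Adding homogeneous solution A + B k and matching boundaries gives v_k = k (174 − k). Substituting k = 90: v_90 = 90 · 84 = 7560.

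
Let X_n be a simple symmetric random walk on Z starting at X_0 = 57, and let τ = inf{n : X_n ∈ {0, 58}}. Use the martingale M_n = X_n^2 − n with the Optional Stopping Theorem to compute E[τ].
E[τ] = 57

M_n = X_n^2 − n is a martingale (since E[X_{n+1}^2 | F_n] = X_n^2 + 1). By OST (τ has finite mean in a bounded region), E[M_τ] = E[M_0] = X_0^2 − 0 = 57^2 = 3249. Also E[M_τ] = E[X_τ^2] − E[τ]. The walk exits at 0 or 58, with P(hit 58 first) = 57/58, so E[X_τ^2] = 58^2 · 57/58 + 0 = 3306. Thus E[τ] = E[X_τ^2] − E[M_τ] = 3306 − 3249 = 57 = 57(58 − 57) = 57.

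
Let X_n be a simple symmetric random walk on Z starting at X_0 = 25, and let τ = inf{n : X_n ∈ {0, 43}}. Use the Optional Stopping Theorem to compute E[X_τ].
E[X_τ] = 25

X_n is a martingale and τ is a bounded-mean stopping time (indeed τ is finite a.s. with bounded expectation since the walk is in a bounded region). By the OST, E[X_τ] = E[X_0] = 25. Equivalently: E[X_τ] = 43 · P(hit 43 first) + 0 · P(hit 0 first) = 43 · (25/43) = 25.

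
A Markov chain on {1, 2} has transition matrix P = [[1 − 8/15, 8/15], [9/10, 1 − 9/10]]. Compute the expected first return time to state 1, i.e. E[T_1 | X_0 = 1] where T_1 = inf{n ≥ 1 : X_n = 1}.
E[T_1 | X_0 = 1] = 1/π_1 = 43/27

For an irreducible recurrent Markov chain with stationary distribution π, E[T_i | X_0 = i] = 1/π_i (Kac's formula). Here π_1 = (9/10)/(8/15 + 9/10) = (9/10)/(43/30) = 27/43, so E[T_1 | X_0 = 1] = 1/π_1 = (8/15 + 9/10)/(9/10) = (43/30)/(9/10) = 43/27.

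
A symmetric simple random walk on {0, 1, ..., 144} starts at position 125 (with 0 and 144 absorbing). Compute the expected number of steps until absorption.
E[τ | X_0 = 125] = 2375

Let v_k = E[τ | X_0 = k]. Boundary: v_0 = v_144 = 0. Recurrence: v_k = 1 + (v_{k-1} + v_{k+1})/2 for 1 ≤ k ≤ 143. The particular solution to v_k − (v_{k-1} + v_{k+1})/2 = 1 is v_k = −k^2. Adding homogeneous solution A + B k and matching boundaries gives v_k = k (144 − k). Substituting k = 125: v_125 = 125 · 19 = 2375.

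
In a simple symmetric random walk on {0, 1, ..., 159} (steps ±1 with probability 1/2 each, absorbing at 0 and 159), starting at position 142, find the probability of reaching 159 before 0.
P(hit 159 before 0) = 142/159

Let u_k = P(hit 159 before 0 | start at k). Then u_0 = 0, u_159 = 1, and u_k = u_{k-1}/2 + u_{k+1}/2 for 1 ≤ k ≤ 158. This harmonic recurrence is solved by u_k = k/159, giving u_142 = 142/159.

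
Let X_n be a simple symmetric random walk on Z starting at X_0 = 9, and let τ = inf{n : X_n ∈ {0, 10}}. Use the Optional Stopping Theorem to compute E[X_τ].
E[X_τ] = 9

X_n is a martingale and τ is a bounded-mean stopping time (indeed τ is finite a.s. with bounded expectation since the walk is in a bounded region). By the OST, E[X_τ] = E[X_0] = 9. Equivalently: E[X_τ] = 10 · P(hit 10 first) + 0 · P(hit 0 first) = 10 · (9/10) = 9.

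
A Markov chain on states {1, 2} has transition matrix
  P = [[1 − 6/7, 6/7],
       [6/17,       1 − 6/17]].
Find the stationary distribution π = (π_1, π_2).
π_1 = 7/24, π_2 = 17/24

Solve πP = π with π_1 + π_2 = 1. From πP = π: π_1 · (1 − 6/7) + π_2 · 6/17 = π_1 ⇒ π_2 · 6/17 = π_1 · 6/7 ⇒ π_2/π_1 = (6/7)/(6/17) = 17/7. Together with π_1 + π_2 = 1:
  π_1 = (6/17)/(6/7 + 6/17) = (6/17)/(144/119) = 7/24,
  π_2 = (6/7)/(6/7 + 6/17) = (6/7)/(144/119) = 17/24.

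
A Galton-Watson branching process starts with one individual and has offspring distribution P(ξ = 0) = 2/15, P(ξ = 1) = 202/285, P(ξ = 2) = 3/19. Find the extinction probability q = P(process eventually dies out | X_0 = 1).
q = 38/45

The pgf is f(s) = 2/15 + 202/285·s + 3/19·s². The extinction probability q is the smallest fixed point of f in [0, 1]. Setting s = f(s):
  3/19·s² + (202/285 − 1)·s + 2/15 = 0
  3/19·s² − (2/15 + 3/19)·s + 2/15 = 0
which factors as (s − 1)·(3/19·s − 2/15) = 0, giving roots s = 1 and s = (2/15)/(3/19) = 38/45.
Mean offspring μ = 202/285 + 2·3/19 = 292/285 > 1 (supercritical), so q < 1. The extinction probability is the smaller root: q = (2/15)/(3/19) = 38/45.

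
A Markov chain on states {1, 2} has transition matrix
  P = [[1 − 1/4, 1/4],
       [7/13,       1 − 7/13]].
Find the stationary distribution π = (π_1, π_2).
π_1 = 28/41, π_2 = 13/41

Solve πP = π with π_1 + π_2 = 1. From πP = π: π_1 · (1 − 1/4) + π_2 · 7/13 = π_1 ⇒ π_2 · 7/13 = π_1 · 1/4 ⇒ π_2/π_1 = (1/4)/(7/13) = 13/28. Together with π_1 + π_2 = 1:
  π_1 = (7/13)/(1/4 + 7/13) = (7/13)/(41/52) = 28/41,
  π_2 = (1/4)/(1/4 + 7/13) = (1/4)/(41/52) = 13/41.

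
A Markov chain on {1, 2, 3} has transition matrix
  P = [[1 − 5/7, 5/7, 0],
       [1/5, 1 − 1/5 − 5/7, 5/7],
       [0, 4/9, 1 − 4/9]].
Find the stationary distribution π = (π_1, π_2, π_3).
π = (196/2021, 700/2021, 1125/2021)

This is a birth-death chain on three states, which satisfies detailed balance: π_1 · P_{12} = π_2 · P_{21} and π_2 · P_{23} = π_3 · P_{32}.
From π_1 · 5/7 = π_2 · 1/5: π_2/π_1 = (5/7)/(1/5) = 25/7.
From π_2 · 5/7 = π_3 · 4/9: π_3/π_2 = (5/7)/(4/9) = 45/28.
Take π_1 proportional to 1; then unnormalized π = (1, 25/7, 1125/196). Normalize by dividing by the sum 2021/196:
  π = (196/2021, 700/2021, 1125/2021).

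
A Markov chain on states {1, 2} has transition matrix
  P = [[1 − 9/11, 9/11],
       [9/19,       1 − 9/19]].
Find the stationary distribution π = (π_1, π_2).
π_1 = 11/30, π_2 = 19/30

Solve πP = π with π_1 + π_2 = 1. From πP = π: π_1 · (1 − 9/11) + π_2 · 9/19 = π_1 ⇒ π_2 · 9/19 = π_1 · 9/11 ⇒ π_2/π_1 = (9/11)/(9/19) = 19/11. Together with π_1 + π_2 = 1:
  π_1 = (9/19)/(9/11 + 9/19) = (9/19)/(270/209) = 11/30,
  π_2 = (9/11)/(9/11 + 9/19) = (9/11)/(270/209) = 19/30.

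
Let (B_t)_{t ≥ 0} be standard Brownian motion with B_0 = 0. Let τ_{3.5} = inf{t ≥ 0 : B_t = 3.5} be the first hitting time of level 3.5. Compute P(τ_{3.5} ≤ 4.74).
P(τ_{3.5} ≤ 4.74) = 2(1 − Φ(3.5/√4.74)) = 2(1 − Φ(1.6076)) ≈ 0.1079

By the reflection principle for standard BM, P(τ_b ≤ t) = 2 · P(B_t ≥ b). Since B_t ~ N(0, t), P(B_t ≥ 3.5) = 1 − Φ(3.5/√t) = 1 − Φ(3.5/√4.74) = 1 − Φ(1.6076) ≈ 0.05396. Doubling: P(τ_{3.5} ≤ 4.74) ≈ 2 · 0.05396 = 0.10792 ≈ 0.1079.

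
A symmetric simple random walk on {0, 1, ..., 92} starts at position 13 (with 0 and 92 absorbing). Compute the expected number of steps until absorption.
E[τ | X_0 = 13] = 1027

Let v_k = E[τ | X_0 = k]. Boundary: v_0 = v_92 = 0. Recurrence: v_k = 1 + (v_{k-1} + v_{k+1})/2 for 1 ≤ k ≤ 91. The particular solution to v_k − (v_{k-1} + v_{k+1})/2 = 1 is v_k = −k^2. Adding homogeneous solution A + B k and matching boundaries gives v_k = k (92 − k). Substituting k = 13: v_13 = 13 · 79 = 1027.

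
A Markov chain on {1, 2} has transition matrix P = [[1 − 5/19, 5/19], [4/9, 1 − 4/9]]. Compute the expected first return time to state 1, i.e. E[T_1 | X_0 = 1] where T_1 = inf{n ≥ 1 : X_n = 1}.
E[T_1 | X_0 = 1] = 1/π_1 = 121/76

For an irreducible recurrent Markov chain with stationary distribution π, E[T_i | X_0 = i] = 1/π_i (Kac's formula). Here π_1 = (4/9)/(5/19 + 4/9) = (4/9)/(121/171) = 76/121, so E[T_1 | X_0 = 1] = 1/π_1 = (5/19 + 4/9)/(4/9) = (121/171)/(4/9) = 121/76.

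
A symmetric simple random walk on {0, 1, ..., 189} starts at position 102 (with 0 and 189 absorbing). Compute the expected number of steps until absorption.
E[τ | X_0 = 102] = 8874

Let v_k = E[τ | X_0 = k]. Boundary: v_0 = v_189 = 0. Recurrence: v_k = 1 + (v_{k-1} + v_{k+1})/2 for 1 ≤ k ≤ 188. The particular solution to v_k − (v_{k-1} + v_{k+1})/2 = 1 is v_k = −k^2. Adding homogeneous solution A + B k and matching boundaries gives v_k = k (189 − k). Substituting k = 102: v_102 = 102 · 87 = 8874.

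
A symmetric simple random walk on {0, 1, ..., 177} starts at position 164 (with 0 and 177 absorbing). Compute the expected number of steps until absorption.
E[τ | X_0 = 164] = 2132

Let v_k = E[τ | X_0 = k]. Boundary: v_0 = v_177 = 0. Recurrence: v_k = 1 + (v_{k-1} + v_{k+1})/2 for 1 ≤ k ≤ 176. The particular solution to v_k − (v_{k-1} + v_{k+1})/2 = 1 is v_k = −k^2. Adding homogeneous solution A + B k and matching boundaries gives v_k = k (177 − k). Substituting k = 164: v_164 = 164 · 13 = 2132.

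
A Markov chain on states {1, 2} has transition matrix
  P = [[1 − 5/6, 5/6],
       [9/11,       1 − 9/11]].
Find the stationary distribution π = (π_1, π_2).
π_1 = 54/109, π_2 = 55/109

Solve πP = π with π_1 + π_2 = 1. From πP = π: π_1 · (1 − 5/6) + π_2 · 9/11 = π_1 ⇒ π_2 · 9/11 = π_1 · 5/6 ⇒ π_2/π_1 = (5/6)/(9/11) = 55/54. Together with π_1 + π_2 = 1:
  π_1 = (9/11)/(5/6 + 9/11) = (9/11)/(109/66) = 54/109,
  π_2 = (5/6)/(5/6 + 9/11) = (5/6)/(109/66) = 55/109.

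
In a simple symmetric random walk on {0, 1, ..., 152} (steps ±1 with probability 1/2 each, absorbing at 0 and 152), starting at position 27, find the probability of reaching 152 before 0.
P(hit 152 before 0) = 27/152

Let u_k = P(hit 152 before 0 | start at k). Then u_0 = 0, u_152 = 1, and u_k = u_{k-1}/2 + u_{k+1}/2 for 1 ≤ k ≤ 151. This harmonic recurrence is solved by u_k = k/152, giving u_27 = 27/152.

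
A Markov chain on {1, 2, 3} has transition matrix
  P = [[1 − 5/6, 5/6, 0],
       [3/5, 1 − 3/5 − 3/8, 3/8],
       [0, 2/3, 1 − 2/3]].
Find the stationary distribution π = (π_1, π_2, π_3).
π = (288/913, 400/913, 225/913)

This is a birth-death chain on three states, which satisfies detailed balance: π_1 · P_{12} = π_2 · P_{21} and π_2 · P_{23} = π_3 · P_{32}.
From π_1 · 5/6 = π_2 · 3/5: π_2/π_1 = (5/6)/(3/5) = 25/18.
From π_2 · 3/8 = π_3 · 2/3: π_3/π_2 = (3/8)/(2/3) = 9/16.
Take π_1 proportional to 1; then unnormalized π = (1, 25/18, 25/32). Normalize by dividing by the sum 913/288:
  π = (288/913, 400/913, 225/913).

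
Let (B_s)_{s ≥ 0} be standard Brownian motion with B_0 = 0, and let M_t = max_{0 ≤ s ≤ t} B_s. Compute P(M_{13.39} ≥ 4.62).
P(M_{13.39} ≥ 4.62) = 2·P(B_{13.39} ≥ 4.62) = 2(1 − Φ(4.62/√13.39)) ≈ 0.2067

By the reflection principle for Brownian motion, P(M_t ≥ a) = 2 · P(B_t ≥ a) for a ≥ 0. Since B_t ~ N(0, t), P(B_t ≥ 4.62) = 1 − Φ(4.62/√t) = 1 − Φ(4.62/√13.39) = 1 − Φ(1.2626). So
  P(M_{13.39} ≥ 4.62) = 2(1 − Φ(1.2626)) ≈ 0.2067.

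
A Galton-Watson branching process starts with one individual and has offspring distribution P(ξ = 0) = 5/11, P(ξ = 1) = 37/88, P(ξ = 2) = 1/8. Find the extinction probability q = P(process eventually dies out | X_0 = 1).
q = 1

Mean offspring μ = 0·5/11 + 1·37/88 + 2·1/8 = 59/88 ≤ 1. For μ ≤ 1 with offspring not concentrated at 1, the Galton-Watson process goes extinct almost surely, so q = 1.
(Algebraic check: The pgf is f(s) = 5/11 + 37/88·s + 1/8·s². The extinction probability q is the smallest fixed point of f in [0, 1]. Setting s = f(s):
  1/8·s² + (37/88 − 1)·s + 5/11 = 0
  1/8·s² − (5/11 + 1/8)·s + 5/11 = 0
which factors as (s − 1)·(1/8·s − 5/11) = 0, giving roots s = 1 and s = (5/11)/(1/8) = 40/11. Since 40/11 ≥ 1, the smallest root in [0, 1] is s = 1.)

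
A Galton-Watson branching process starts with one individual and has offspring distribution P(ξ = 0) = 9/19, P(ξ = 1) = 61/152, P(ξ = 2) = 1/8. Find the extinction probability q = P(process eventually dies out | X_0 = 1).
q = 1

Mean offspring μ = 0·9/19 + 1·61/152 + 2·1/8 = 99/152 ≤ 1. For μ ≤ 1 with offspring not concentrated at 1, the Galton-Watson process goes extinct almost surely, so q = 1.
(Algebraic check: The pgf is f(s) = 9/19 + 61/152·s + 1/8·s². The extinction probability q is the smallest fixed point of f in [0, 1]. Setting s = f(s):
  1/8·s² + (61/152 − 1)·s + 9/19 = 0
  1/8·s² − (9/19 + 1/8)·s + 9/19 = 0
which factors as (s − 1)·(1/8·s − 9/19) = 0, giving roots s = 1 and s = (9/19)/(1/8) = 72/19. Since 72/19 ≥ 1, the smallest root in [0, 1] is s = 1.)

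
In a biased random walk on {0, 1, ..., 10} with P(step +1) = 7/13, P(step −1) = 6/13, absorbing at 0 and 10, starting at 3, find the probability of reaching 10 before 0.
P(hit 10 before 0) = (1 − (6/7)^3) / (1 − (6/7)^10) = 104589961/222009073

Let u_k denote P(reach 10 before 0 | start at k). Boundary: u_0 = 0, u_10 = 1. Recurrence: u_k = 7/13·u_{k+1} + 6/13·u_{k-1} for 1 ≤ k ≤ 9. Try u_k = A + B·r^k with r = q/p = (6/13)/(7/13) = 6/7. Substitution satisfies the recurrence; boundary conditions give:
  u_k = (1 − r^k) / (1 − r^N) = (1 − (6/7)^3) / (1 − (6/7)^10) = 104589961/222009073.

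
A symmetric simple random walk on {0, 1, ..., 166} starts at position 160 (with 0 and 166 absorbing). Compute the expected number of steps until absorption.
E[τ | X_0 = 160] = 960

Let v_k = E[τ | X_0 = k]. Boundary: v_0 = v_166 = 0. Recurrence: v_k = 1 + (v_{k-1} + v_{k+1})/2 for 1 ≤ k ≤ 165. The particular solution to v_k − (v_{k-1} + v_{k+1})/2 = 1 is v_k = −k^2. Adding homogeneous solution A + B k and matching boundaries gives v_k = k (166 − k). Substituting k = 160: v_160 = 160 · 6 = 960.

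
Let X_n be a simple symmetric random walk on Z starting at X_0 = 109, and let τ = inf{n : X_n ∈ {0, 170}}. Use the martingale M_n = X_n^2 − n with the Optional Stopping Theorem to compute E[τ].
E[τ] = 6649

M_n = X_n^2 − n is a martingale (since E[X_{n+1}^2 | F_n] = X_n^2 + 1). By OST (τ has finite mean in a bounded region), E[M_τ] = E[M_0] = X_0^2 − 0 = 109^2 = 11881. Also E[M_τ] = E[X_τ^2] − E[τ]. The walk exits at 0 or 170, with P(hit 170 first) = 109/170, so E[X_τ^2] = 170^2 · 109/170 + 0 = 18530. Thus E[τ] = E[X_τ^2] − E[M_τ] = 18530 − 11881 = 6649 = 109(170 − 109) = 6649.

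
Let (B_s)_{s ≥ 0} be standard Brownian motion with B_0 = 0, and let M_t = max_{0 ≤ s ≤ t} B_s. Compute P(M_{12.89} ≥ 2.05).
P(M_{12.89} ≥ 2.05) = 2·P(B_{12.89} ≥ 2.05) = 2(1 − Φ(2.05/√12.89)) ≈ 0.5680

By the reflection principle for Brownian motion, P(M_t ≥ a) = 2 · P(B_t ≥ a) for a ≥ 0. Since B_t ~ N(0, t), P(B_t ≥ 2.05) = 1 − Φ(2.05/√t) = 1 − Φ(2.05/√12.89) = 1 − Φ(0.5710). So
  P(M_{12.89} ≥ 2.05) = 2(1 − Φ(0.5710)) ≈ 0.5680.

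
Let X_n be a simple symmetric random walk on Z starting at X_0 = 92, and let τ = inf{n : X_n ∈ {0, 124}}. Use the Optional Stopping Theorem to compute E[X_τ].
E[X_τ] = 92

X_n is a martingale and τ is a bounded-mean stopping time (indeed τ is finite a.s. with bounded expectation since the walk is in a bounded region). By the OST, E[X_τ] = E[X_0] = 92. Equivalently: E[X_τ] = 124 · P(hit 124 first) + 0 · P(hit 0 first) = 124 · (92/124) = 92.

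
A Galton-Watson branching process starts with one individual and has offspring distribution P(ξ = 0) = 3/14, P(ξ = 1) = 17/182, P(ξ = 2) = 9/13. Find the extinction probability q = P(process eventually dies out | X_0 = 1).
q = 13/42

The pgf is f(s) = 3/14 + 17/182·s + 9/13·s². The extinction probability q is the smallest fixed point of f in [0, 1]. Setting s = f(s):
  9/13·s² + (17/182 − 1)·s + 3/14 = 0
  9/13·s² − (3/14 + 9/13)·s + 3/14 = 0
which factors as (s − 1)·(9/13·s − 3/14) = 0, giving roots s = 1 and s = (3/14)/(9/13) = 13/42.
Mean offspring μ = 17/182 + 2·9/13 = 269/182 > 1 (supercritical), so q < 1. The extinction probability is the smaller root: q = (3/14)/(9/13) = 13/42.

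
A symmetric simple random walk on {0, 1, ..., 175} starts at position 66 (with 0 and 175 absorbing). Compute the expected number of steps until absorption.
E[τ | X_0 = 66] = 7194

Let v_k = E[τ | X_0 = k]. Boundary: v_0 = v_175 = 0. Recurrence: v_k = 1 + (v_{k-1} + v_{k+1})/2 for 1 ≤ k ≤ 174. The particular solution to v_k − (v_{k-1} + v_{k+1})/2 = 1 is v_k = −k^2. Adding homogeneous solution A + B k and matching boundaries gives v_k = k (175 − k). Substituting k = 66: v_66 = 66 · 109 = 7194.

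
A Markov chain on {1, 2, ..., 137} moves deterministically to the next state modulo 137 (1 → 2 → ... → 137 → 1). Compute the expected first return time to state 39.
E[T_39 | X_0 = 39] = 137

The chain cycles deterministically, so starting at state 39 it returns in exactly 137 steps. Equivalently, the stationary distribution is uniform π_j = 1/137 for every state j, so by Kac's formula E[T_39] = 1/π_39 = 137.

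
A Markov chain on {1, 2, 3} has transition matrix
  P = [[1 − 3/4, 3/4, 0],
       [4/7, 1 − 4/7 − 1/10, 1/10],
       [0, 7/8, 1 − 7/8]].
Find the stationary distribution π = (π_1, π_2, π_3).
π = (80/197, 105/197, 12/197)

This is a birth-death chain on three states, which satisfies detailed balance: π_1 · P_{12} = π_2 · P_{21} and π_2 · P_{23} = π_3 · P_{32}.
From π_1 · 3/4 = π_2 · 4/7: π_2/π_1 = (3/4)/(4/7) = 21/16.
From π_2 · 1/10 = π_3 · 7/8: π_3/π_2 = (1/10)/(7/8) = 4/35.
Take π_1 proportional to 1; then unnormalized π = (1, 21/16, 3/20). Normalize by dividing by the sum 197/80:
  π = (80/197, 105/197, 12/197).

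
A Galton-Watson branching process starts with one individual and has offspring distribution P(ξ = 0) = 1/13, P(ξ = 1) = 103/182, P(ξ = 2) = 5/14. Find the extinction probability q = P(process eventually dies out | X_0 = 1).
q = 14/65

The pgf is f(s) = 1/13 + 103/182·s + 5/14·s². The extinction probability q is the smallest fixed point of f in [0, 1]. Setting s = f(s):
  5/14·s² + (103/182 − 1)·s + 1/13 = 0
  5/14·s² − (1/13 + 5/14)·s + 1/13 = 0
which factors as (s − 1)·(5/14·s − 1/13) = 0, giving roots s = 1 and s = (1/13)/(5/14) = 14/65.
Mean offspring μ = 103/182 + 2·5/14 = 233/182 > 1 (supercritical), so q < 1. The extinction probability is the smaller root: q = (1/13)/(5/14) = 14/65.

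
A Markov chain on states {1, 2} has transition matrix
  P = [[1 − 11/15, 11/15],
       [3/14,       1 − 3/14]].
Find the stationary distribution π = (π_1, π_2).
π_1 = 45/199, π_2 = 154/199

Solve πP = π with π_1 + π_2 = 1. From πP = π: π_1 · (1 − 11/15) + π_2 · 3/14 = π_1 ⇒ π_2 · 3/14 = π_1 · 11/15 ⇒ π_2/π_1 = (11/15)/(3/14) = 154/45. Together with π_1 + π_2 = 1:
  π_1 = (3/14)/(11/15 + 3/14) = (3/14)/(199/210) = 45/199,
  π_2 = (11/15)/(11/15 + 3/14) = (11/15)/(199/210) = 154/199.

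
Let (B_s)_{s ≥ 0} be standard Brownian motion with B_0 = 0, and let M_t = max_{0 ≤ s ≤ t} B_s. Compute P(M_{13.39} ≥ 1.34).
P(M_{13.39} ≥ 1.34) = 2·P(B_{13.39} ≥ 1.34) = 2(1 − Φ(1.34/√13.39)) ≈ 0.7142

By the reflection principle for Brownian motion, P(M_t ≥ a) = 2 · P(B_t ≥ a) for a ≥ 0. Since B_t ~ N(0, t), P(B_t ≥ 1.34) = 1 − Φ(1.34/√t) = 1 − Φ(1.34/√13.39) = 1 − Φ(0.3662). So
  P(M_{13.39} ≥ 1.34) = 2(1 − Φ(0.3662)) ≈ 0.7142.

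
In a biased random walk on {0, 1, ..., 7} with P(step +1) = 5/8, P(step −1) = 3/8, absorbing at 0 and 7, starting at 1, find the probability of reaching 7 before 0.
P(hit 7 before 0) = (1 − (3/5)^1) / (1 − (3/5)^7) = 15625/37969

Let u_k denote P(reach 7 before 0 | start at k). Boundary: u_0 = 0, u_7 = 1. Recurrence: u_k = 5/8·u_{k+1} + 3/8·u_{k-1} for 1 ≤ k ≤ 6. Try u_k = A + B·r^k with r = q/p = (3/8)/(5/8) = 3/5. Substitution satisfies the recurrence; boundary conditions give:
  u_k = (1 − r^k) / (1 − r^N) = (1 − (3/5)^1) / (1 − (3/5)^7) = 15625/37969.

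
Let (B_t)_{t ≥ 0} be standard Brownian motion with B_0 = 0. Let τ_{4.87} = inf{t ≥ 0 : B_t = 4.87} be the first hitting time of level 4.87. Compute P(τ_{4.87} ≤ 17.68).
P(τ_{4.87} ≤ 17.68) = 2(1 − Φ(4.87/√17.68)) = 2(1 − Φ(1.1582)) ≈ 0.2468

By the reflection principle for standard BM, P(τ_b ≤ t) = 2 · P(B_t ≥ b). Since B_t ~ N(0, t), P(B_t ≥ 4.87) = 1 − Φ(4.87/√t) = 1 − Φ(4.87/√17.68) = 1 − Φ(1.1582) ≈ 0.12339. Doubling: P(τ_{4.87} ≤ 17.68) ≈ 2 · 0.12339 = 0.24678 ≈ 0.2468.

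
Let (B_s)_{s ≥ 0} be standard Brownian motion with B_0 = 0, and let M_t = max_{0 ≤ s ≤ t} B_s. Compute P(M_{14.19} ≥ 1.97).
P(M_{14.19} ≥ 1.97) = 2·P(B_{14.19} ≥ 1.97) = 2(1 − Φ(1.97/√14.19)) ≈ 0.6010

By the reflection principle for Brownian motion, P(M_t ≥ a) = 2 · P(B_t ≥ a) for a ≥ 0. Since B_t ~ N(0, t), P(B_t ≥ 1.97) = 1 − Φ(1.97/√t) = 1 − Φ(1.97/√14.19) = 1 − Φ(0.5230). So
  P(M_{14.19} ≥ 1.97) = 2(1 − Φ(0.5230)) ≈ 0.6010.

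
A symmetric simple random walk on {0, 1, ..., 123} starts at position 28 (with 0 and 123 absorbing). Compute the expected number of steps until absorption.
E[τ | X_0 = 28] = 2660

Let v_k = E[τ | X_0 = k]. Boundary: v_0 = v_123 = 0. Recurrence: v_k = 1 + (v_{k-1} + v_{k+1})/2 for 1 ≤ k ≤ 122. The particular solution to v_k − (v_{k-1} + v_{k+1})/2 = 1 is v_k = −k^2. Adding homogeneous solution A + B k and matching boundaries gives v_k = k (123 − k). Substituting k = 28: v_28 = 28 · 95 = 2660.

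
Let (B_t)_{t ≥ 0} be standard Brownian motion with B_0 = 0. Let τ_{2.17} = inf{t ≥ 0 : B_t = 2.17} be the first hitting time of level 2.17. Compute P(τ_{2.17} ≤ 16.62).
P(τ_{2.17} ≤ 16.62) = 2(1 − Φ(2.17/√16.62)) = 2(1 − Φ(0.5323)) ≈ 0.5945

By the reflection principle for standard BM, P(τ_b ≤ t) = 2 · P(B_t ≥ b). Since B_t ~ N(0, t), P(B_t ≥ 2.17) = 1 − Φ(2.17/√t) = 1 − Φ(2.17/√16.62) = 1 − Φ(0.5323) ≈ 0.29726. Doubling: P(τ_{2.17} ≤ 16.62) ≈ 2 · 0.29726 = 0.59452 ≈ 0.5945.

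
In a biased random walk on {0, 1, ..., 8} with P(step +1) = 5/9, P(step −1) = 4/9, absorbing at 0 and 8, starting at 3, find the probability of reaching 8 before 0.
P(hit 8 before 0) = (1 − (4/5)^3) / (1 − (4/5)^8) = 190625/325089

Let u_k denote P(reach 8 before 0 | start at k). Boundary: u_0 = 0, u_8 = 1. Recurrence: u_k = 5/9·u_{k+1} + 4/9·u_{k-1} for 1 ≤ k ≤ 7. Try u_k = A + B·r^k with r = q/p = (4/9)/(5/9) = 4/5. Substitution satisfies the recurrence; boundary conditions give:
  u_k = (1 − r^k) / (1 − r^N) = (1 − (4/5)^3) / (1 − (4/5)^8) = 190625/325089.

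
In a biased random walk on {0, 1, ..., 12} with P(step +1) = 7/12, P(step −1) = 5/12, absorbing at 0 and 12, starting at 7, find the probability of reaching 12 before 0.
P(hit 12 before 0) = (1 − (5/7)^7) / (1 − (5/7)^12) = 6264120163/6798573288

Let u_k denote P(reach 12 before 0 | start at k). Boundary: u_0 = 0, u_12 = 1. Recurrence: u_k = 7/12·u_{k+1} + 5/12·u_{k-1} for 1 ≤ k ≤ 11. Try u_k = A + B·r^k with r = q/p = (5/12)/(7/12) = 5/7. Substitution satisfies the recurrence; boundary conditions give:
  u_k = (1 − r^k) / (1 − r^N) = (1 − (5/7)^7) / (1 − (5/7)^12) = 6264120163/6798573288.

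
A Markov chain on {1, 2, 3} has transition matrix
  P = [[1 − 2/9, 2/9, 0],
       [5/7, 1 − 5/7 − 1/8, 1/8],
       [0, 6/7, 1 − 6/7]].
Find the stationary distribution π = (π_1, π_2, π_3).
π = (216/293, 336/1465, 49/1465)

This is a birth-death chain on three states, which satisfies detailed balance: π_1 · P_{12} = π_2 · P_{21} and π_2 · P_{23} = π_3 · P_{32}.
From π_1 · 2/9 = π_2 · 5/7: π_2/π_1 = (2/9)/(5/7) = 14/45.
From π_2 · 1/8 = π_3 · 6/7: π_3/π_2 = (1/8)/(6/7) = 7/48.
Take π_1 proportional to 1; then unnormalized π = (1, 14/45, 49/1080). Normalize by dividing by the sum 293/216:
  π = (216/293, 336/1465, 49/1465).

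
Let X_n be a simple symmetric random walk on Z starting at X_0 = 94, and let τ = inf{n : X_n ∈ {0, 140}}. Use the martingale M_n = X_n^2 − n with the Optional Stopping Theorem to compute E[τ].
E[τ] = 4324

M_n = X_n^2 − n is a martingale (since E[X_{n+1}^2 | F_n] = X_n^2 + 1). By OST (τ has finite mean in a bounded region), E[M_τ] = E[M_0] = X_0^2 − 0 = 94^2 = 8836. Also E[M_τ] = E[X_τ^2] − E[τ]. The walk exits at 0 or 140, with P(hit 140 first) = 94/140, so E[X_τ^2] = 140^2 · 94/140 + 0 = 13160. Thus E[τ] = E[X_τ^2] − E[M_τ] = 13160 − 8836 = 4324 = 94(140 − 94) = 4324.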